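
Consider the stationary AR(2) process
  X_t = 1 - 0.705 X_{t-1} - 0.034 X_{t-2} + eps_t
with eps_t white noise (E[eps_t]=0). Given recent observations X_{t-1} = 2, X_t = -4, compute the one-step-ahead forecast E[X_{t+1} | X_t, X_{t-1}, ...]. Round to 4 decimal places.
E[X_{t+1} \mid \mathcal F_t] = 3.7520

For an AR(p) model X_t = c + sum_i phi_i X_{t-i} + eps_t, the
one-step-ahead conditional mean is
  E[X_{t+1} | X_t, ...] = c + sum_i phi_i X_{t+1-i}.
Substitute known values:
  E[X_{t+1} | ...] = 1 + (-0.705) * (-4) + (-0.034) * (2)
                   = 3.7520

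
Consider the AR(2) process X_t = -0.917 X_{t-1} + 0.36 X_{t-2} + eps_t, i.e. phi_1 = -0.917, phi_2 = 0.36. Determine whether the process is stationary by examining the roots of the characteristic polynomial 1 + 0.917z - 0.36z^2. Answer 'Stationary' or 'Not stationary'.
\text{Not stationary}

The AR(p) characteristic polynomial is P(z) = 1 + 0.917z - 0.36z^2.
Stationarity requires all roots to lie outside the unit circle, i.e. |z| > 1 for every root.
Set 1 + (0.917) z + (-0.36) z^2 = 0, i.e. a z^2 + b z + c = 0 with a = -0.36, b = 0.917, c = 1.
Discriminant D = b^2 - 4ac = (0.917)^2 - 4*(-0.36)*1 = 0.840889 - (-1.44) = 2.280889.
D >= 0, so the roots are real: z = (-b +/- sqrt(D)) / (2a) = (-0.917 +/- 1.510261) / (-0.72).
  z_1 = (-0.917 + 1.510261) / (-0.72) = -0.824,   |z_1| = 0.824.
  z_2 = (-0.917 - 1.510261) / (-0.72) = 3.3712,   |z_2| = 3.3712.
Moduli of all roots: 0.8240, 3.3712.
All moduli strictly greater than 1? No.
Verdict: Not stationary.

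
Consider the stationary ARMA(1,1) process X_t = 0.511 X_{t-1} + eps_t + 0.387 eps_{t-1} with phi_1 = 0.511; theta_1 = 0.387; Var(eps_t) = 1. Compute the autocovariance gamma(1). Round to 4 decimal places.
\gamma(1) = 1.4557

Multiply the model equation by X_{t-k} and take expectations. With theta_0 = psi_0 = 1 and psi_j the MA(infinity) weights, this gives
  gamma(k) - sum_i phi_i gamma(k-i) = c_k,
  c_k = sigma^2 * sum_{j=k..q} theta_j psi_{j-k}   (c_k = 0 for k > q),
using gamma(-m) = gamma(m).
psi-weights needed (psi_j = theta_j + sum_i phi_i psi_{j-i}):
  psi_1 = theta_1 + phi_1 = 0.387 + (0.511) = 0.898
Right-hand sides:
  c_0 = sigma^2 (1 + theta_1 psi_1) = 1 * (1 + (0.387)(0.898)) = 1 * 1.347526 = 1.347526
  c_1 = sigma^2 theta_1 = 1 * (0.387) = 0.387
  c_2 = 0
Equations for k = 0 and k = 1 (AR order 1):
  gamma(0) = phi_1 gamma(1) + c_0
  gamma(1) = phi_1 gamma(0) + c_1
Substituting the second into the first: gamma(0) (1 - phi_1^2) = c_0 + phi_1 c_1, so
  gamma(0) = (c_0 + phi_1 c_1) / (1 - phi_1^2) = (1.347526 + (0.511)(0.387)) / (1 - (0.511)^2) = 1.545283 / 0.738879 = 2.091388.
  gamma(1) = phi_1 gamma(0) + c_1 = (0.511)(2.091388) + (0.387) = 1.455699.
Therefore gamma(1) = 1.4557 (to 4 decimal places).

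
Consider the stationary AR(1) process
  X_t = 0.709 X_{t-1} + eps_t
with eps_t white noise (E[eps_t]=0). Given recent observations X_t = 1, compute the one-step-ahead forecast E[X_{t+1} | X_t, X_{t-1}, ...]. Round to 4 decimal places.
E[X_{t+1} \mid \mathcal F_t] = 0.7090

For an AR(p) model X_t = c + sum_i phi_i X_{t-i} + eps_t, the
one-step-ahead conditional mean is
  E[X_{t+1} | X_t, ...] = c + sum_i phi_i X_{t+1-i}.
Substitute known values:
  E[X_{t+1} | ...] = (0.709) * (1)
                   = 0.7090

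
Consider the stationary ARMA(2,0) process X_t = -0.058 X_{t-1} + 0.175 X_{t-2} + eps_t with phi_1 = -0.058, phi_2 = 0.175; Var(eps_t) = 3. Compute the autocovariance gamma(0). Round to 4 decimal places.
\gamma(0) = 3.1101

Multiply the model equation by X_{t-k} and take expectations. With theta_0 = psi_0 = 1 and psi_j the MA(infinity) weights, this gives
  gamma(k) - sum_i phi_i gamma(k-i) = c_k,
  c_k = sigma^2 * sum_{j=k..q} theta_j psi_{j-k}   (c_k = 0 for k > q),
using gamma(-m) = gamma(m).
Pure AR (q = 0): c_0 = sigma^2 = 3, c_k = 0 for k >= 1.
Equations for k = 0, 1, 2 (AR order 2, c_2 = 0):
  (E0) gamma(0) = phi_1 gamma(1) + phi_2 gamma(2) + c_0
  (E1) gamma(1) = phi_1 gamma(0) + phi_2 gamma(1) + c_1
  (E2) gamma(2) = phi_1 gamma(1) + phi_2 gamma(0)
From (E1): gamma(1) = A gamma(0) + B with
  A = phi_1 / (1 - phi_2) = -0.058 / 0.825 = -0.070303,   B = c_1 / (1 - phi_2) = 0 / 0.825 = 0.
Insert (E2) into (E0): gamma(0) (1 - phi_2^2) = phi_1 (1 + phi_2) gamma(1) + c_0.
  phi_1 (1 + phi_2) = (-0.058)(1.175) = -0.06815,   1 - phi_2^2 = 0.969375.
Replace gamma(1) by A gamma(0) + B and collect gamma(0):
  gamma(0) [0.969375 - (-0.06815)(-0.070303)] = c_0 = 3
  gamma(0) * 0.964584 = 3
  gamma(0) = 3 / 0.964584 = 3.11015.
Therefore gamma(0) = 3.1101 (to 4 decimal places).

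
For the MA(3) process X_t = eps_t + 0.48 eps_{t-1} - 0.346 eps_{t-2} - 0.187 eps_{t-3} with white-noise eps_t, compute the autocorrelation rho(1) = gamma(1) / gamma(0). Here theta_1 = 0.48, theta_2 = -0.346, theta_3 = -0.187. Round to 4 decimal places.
\rho(1) = 0.2734

For an MA(q) process with theta_0 = 1, the autocovariance is
  gamma(k) = sigma^2 * sum_{i=0..q-k} theta_i * theta_{i+k},
and rho(k) = gamma(k) / gamma(0). Sigma^2 cancels.
  numerator   = (1)*(0.48) + (0.48)*(-0.346) + (-0.346)*(-0.187) = 0.378622.
  denominator = (1)^2 + (0.48)^2 + (-0.346)^2 + (-0.187)^2 = 1.385085.
  rho(1) = 0.378622 / 1.385085 = 0.2734.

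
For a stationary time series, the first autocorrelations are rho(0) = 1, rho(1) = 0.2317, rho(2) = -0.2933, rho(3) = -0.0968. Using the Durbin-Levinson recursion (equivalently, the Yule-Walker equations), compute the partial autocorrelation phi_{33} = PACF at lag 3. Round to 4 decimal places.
\phi_{33} = 0.0989

The PACF at lag k is phi_{kk}, the last component of the solution
to the Yule-Walker system G_k phi = r_k where
  (G_k)_{ij} = rho(|i - j|), (r_k)_i = rho(i), i,j = 1..k.
Equivalently, Durbin-Levinson gives phi_{kk} iteratively:
  phi_{11} = rho(1)
  phi_{kk} = [rho(k) - sum_{j=1..k-1} phi_{k-1,j} rho(k-j)]
            / [1 - sum_{j=1..k-1} phi_{k-1,j} rho(j)],
  phi_{k,j} = phi_{k-1,j} - phi_{kk} phi_{k-1,k-j},  j = 1..k-1.
Step k = 1:
  phi_11 = rho(1) = 0.2317.
Step k = 2:
  phi_22 = [rho(2) - phi_11 rho(1)] / [1 - phi_11 rho(1)] = [-0.2933 - (0.2317)(0.2317)] / [1 - (0.2317)(0.2317)]
         = -0.34698489 / 0.94631511 = -0.36667.
  Update: phi_21 = phi_11 - phi_22 phi_11 = 0.2317 - (-0.36667)(0.2317) = 0.316657.
Step k = 3:
  phi_33 = [rho(3) - phi_21 rho(2) - phi_22 rho(1)] / [1 - phi_21 rho(1) - phi_22 rho(2)]
    numerator   = -0.0968 - (0.316657)(-0.2933) - (-0.36667)(0.2317) = 0.08103292
    denominator = 1 - (0.316657)(0.2317) - (-0.36667)(-0.2933) = 0.81908633
  phi_33 = 0.08103292 / 0.81908633 = 0.0989.
Therefore phi_{33} = 0.0989.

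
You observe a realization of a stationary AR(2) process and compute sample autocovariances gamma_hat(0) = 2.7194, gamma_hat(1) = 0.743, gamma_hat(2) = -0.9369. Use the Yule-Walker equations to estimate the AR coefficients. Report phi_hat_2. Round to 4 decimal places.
\hat\phi_{2} = -0.4530

The Yule-Walker equations for an AR(p) process read, in matrix form,
  Gamma_p phi = r_p,   with   (Gamma_p)_{ij} = gamma(|i - j|),
                       (r_p)_i = gamma(i),   i,j = 1..p.
Substitute the sample gammas (Toeplitz matrix and right-hand side of size 2):
  Gamma_p = [[2.7194, 0.743], [0.743, 2.7194]]
  r_p     = [0.743, -0.9369]
Written out:
  2.7194 phi_1 + 0.743 phi_2 = 0.743
  0.743 phi_1 + 2.7194 phi_2 = -0.9369
Solve by Cramer's rule:
  det = gamma(0)^2 - gamma(1)^2 = (2.7194)^2 - (0.743)^2 = 7.39513636 - 0.552049 = 6.84308736
  phi_hat_1 = [gamma(1) gamma(0) - gamma(1) gamma(2)] / det = [(0.743)(2.7194) - (0.743)(-0.9369)] / 6.84308736 = 2.7166309 / 6.84308736 = 0.397
  phi_hat_2 = [gamma(0) gamma(2) - gamma(1)^2] / det = [(2.7194)(-0.9369) - (0.743)^2] / 6.84308736 = -3.09985486 / 6.84308736 = -0.453
So phi_hat = [0.3970, -0.4530].
Therefore phi_hat_2 = -0.4530.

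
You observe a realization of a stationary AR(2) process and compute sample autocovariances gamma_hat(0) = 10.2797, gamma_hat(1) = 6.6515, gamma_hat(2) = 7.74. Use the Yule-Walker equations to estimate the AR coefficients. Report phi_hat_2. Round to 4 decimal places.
\hat\phi_{2} = 0.5750

The Yule-Walker equations for an AR(p) process read, in matrix form,
  Gamma_p phi = r_p,   with   (Gamma_p)_{ij} = gamma(|i - j|),
                       (r_p)_i = gamma(i),   i,j = 1..p.
Substitute the sample gammas (Toeplitz matrix and right-hand side of size 2):
  Gamma_p = [[10.2797, 6.6515], [6.6515, 10.2797]]
  r_p     = [6.6515, 7.74]
Written out:
  10.2797 phi_1 + 6.6515 phi_2 = 6.6515
  6.6515 phi_1 + 10.2797 phi_2 = 7.74
Solve by Cramer's rule:
  det = gamma(0)^2 - gamma(1)^2 = (10.2797)^2 - (6.6515)^2 = 105.67223209 - 44.24245225 = 61.42977984
  phi_hat_1 = [gamma(1) gamma(0) - gamma(1) gamma(2)] / det = [(6.6515)(10.2797) - (6.6515)(7.74)] / 61.42977984 = 16.89281455 / 61.42977984 = 0.275
  phi_hat_2 = [gamma(0) gamma(2) - gamma(1)^2] / det = [(10.2797)(7.74) - (6.6515)^2] / 61.42977984 = 35.32242575 / 61.42977984 = 0.575
So phi_hat = [0.2750, 0.5750].
Therefore phi_hat_2 = 0.5750.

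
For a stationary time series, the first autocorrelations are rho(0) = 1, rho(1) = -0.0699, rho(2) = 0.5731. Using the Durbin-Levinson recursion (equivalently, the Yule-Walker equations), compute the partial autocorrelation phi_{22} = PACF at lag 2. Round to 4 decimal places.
\phi_{22} = 0.5710

The PACF at lag k is phi_{kk}, the last component of the solution
to the Yule-Walker system G_k phi = r_k where
  (G_k)_{ij} = rho(|i - j|), (r_k)_i = rho(i), i,j = 1..k.
Equivalently, Durbin-Levinson gives phi_{kk} iteratively:
  phi_{11} = rho(1)
  phi_{kk} = [rho(k) - sum_{j=1..k-1} phi_{k-1,j} rho(k-j)]
            / [1 - sum_{j=1..k-1} phi_{k-1,j} rho(j)],
  phi_{k,j} = phi_{k-1,j} - phi_{kk} phi_{k-1,k-j},  j = 1..k-1.
Step k = 1:
  phi_11 = rho(1) = -0.0699.
Step k = 2:
  phi_22 = [rho(2) - phi_11 rho(1)] / [1 - phi_11 rho(1)] = [0.5731 - (-0.0699)(-0.0699)] / [1 - (-0.0699)(-0.0699)]
         = 0.56821399 / 0.99511399 = 0.571.
Therefore phi_{22} = 0.5710.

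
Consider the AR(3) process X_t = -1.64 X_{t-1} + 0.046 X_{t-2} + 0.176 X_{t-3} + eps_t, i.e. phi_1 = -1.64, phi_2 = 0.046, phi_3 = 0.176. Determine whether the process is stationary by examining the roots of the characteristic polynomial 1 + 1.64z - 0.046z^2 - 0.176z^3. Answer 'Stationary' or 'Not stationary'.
\text{Not stationary}

The AR(p) characteristic polynomial is P(z) = 1 + 1.64z - 0.046z^2 - 0.176z^3.
Stationarity requires all roots to lie outside the unit circle, i.e. |z| > 1 for every root.
Degree 3: look for a simple real root z0 first, then factor out (1 - z/z0) and solve the remaining quadratic.
Testing z0 = -0.625: P(-0.625) = 1 + (1.64)(-0.625) + (-0.046)(-0.625)^2 + (-0.176)(-0.625)^3
  = 1 + (-1.025) + (-0.017969) + (0.042969) = 0.  So z_0 = -0.625 is a root, |z_0| = 0.625.
Divide out the factor (1 + 1.6 z) = (1 - z/z0) (since 1/z0 = -1.6):
  P(z) = (1 + 1.6 z)(1 + (0.04) z + (-0.11) z^2)
  [check: z-coef 0.04 - (-1.6) = 1.64; z^2-coef -0.11 - (-1.6)(0.04) = -0.046; z^3-coef -(-1.6)(-0.11) = -0.176.]
Remaining roots from the quadratic factor 1 + (0.04) z + (-0.11) z^2:
  Set 1 + (0.04) z + (-0.11) z^2 = 0, i.e. a z^2 + b z + c = 0 with a = -0.11, b = 0.04, c = 1.
  Discriminant D = b^2 - 4ac = (0.04)^2 - 4*(-0.11)*1 = 0.0016 - (-0.44) = 0.4416.
  D >= 0, so the roots are real: z = (-b +/- sqrt(D)) / (2a) = (-0.04 +/- 0.66453) / (-0.22).
    z_1 = (-0.04 + 0.66453) / (-0.22) = -2.8388,   |z_1| = 2.8388.
    z_2 = (-0.04 - 0.66453) / (-0.22) = 3.2024,   |z_2| = 3.2024.
Moduli of all roots: 0.6250, 2.8388, 3.2024.
All moduli strictly greater than 1? No.
Verdict: Not stationary.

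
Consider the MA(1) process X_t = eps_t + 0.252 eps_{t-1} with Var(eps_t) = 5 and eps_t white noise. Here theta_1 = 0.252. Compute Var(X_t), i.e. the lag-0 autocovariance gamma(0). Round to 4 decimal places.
\gamma(0) = 5.3175

For an MA(q) process X_t = eps_t + sum_i theta_i eps_{t-i} with
Var(eps_t) = sigma^2, the variance is
  gamma(0) = sigma^2 * (1 + sum_i theta_i^2).
  sum_i theta_i^2 = (0.252)^2 = 0.063504.
  gamma(0) = 5 * (1 + 0.063504) = 5 * 1.063504 = 5.31752, which rounds to 5.3175.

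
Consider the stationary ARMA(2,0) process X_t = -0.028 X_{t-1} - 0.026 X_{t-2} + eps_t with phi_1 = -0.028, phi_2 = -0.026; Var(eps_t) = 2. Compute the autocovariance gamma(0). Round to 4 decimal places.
\gamma(0) = 2.0028

Multiply the model equation by X_{t-k} and take expectations. With theta_0 = psi_0 = 1 and psi_j the MA(infinity) weights, this gives
  gamma(k) - sum_i phi_i gamma(k-i) = c_k,
  c_k = sigma^2 * sum_{j=k..q} theta_j psi_{j-k}   (c_k = 0 for k > q),
using gamma(-m) = gamma(m).
Pure AR (q = 0): c_0 = sigma^2 = 2, c_k = 0 for k >= 1.
Equations for k = 0, 1, 2 (AR order 2, c_2 = 0):
  (E0) gamma(0) = phi_1 gamma(1) + phi_2 gamma(2) + c_0
  (E1) gamma(1) = phi_1 gamma(0) + phi_2 gamma(1) + c_1
  (E2) gamma(2) = phi_1 gamma(1) + phi_2 gamma(0)
From (E1): gamma(1) = A gamma(0) + B with
  A = phi_1 / (1 - phi_2) = -0.028 / 1.026 = -0.02729,   B = c_1 / (1 - phi_2) = 0 / 1.026 = 0.
Insert (E2) into (E0): gamma(0) (1 - phi_2^2) = phi_1 (1 + phi_2) gamma(1) + c_0.
  phi_1 (1 + phi_2) = (-0.028)(0.974) = -0.027272,   1 - phi_2^2 = 0.999324.
Replace gamma(1) by A gamma(0) + B and collect gamma(0):
  gamma(0) [0.999324 - (-0.027272)(-0.02729)] = c_0 = 2
  gamma(0) * 0.99858 = 2
  gamma(0) = 2 / 0.99858 = 2.002845.
Therefore gamma(0) = 2.0028 (to 4 decimal places).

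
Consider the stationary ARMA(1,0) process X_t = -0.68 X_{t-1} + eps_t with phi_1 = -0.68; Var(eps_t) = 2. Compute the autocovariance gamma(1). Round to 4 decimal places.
\gamma(1) = -2.5298

Multiply the model equation by X_{t-k} and take expectations. With theta_0 = psi_0 = 1 and psi_j the MA(infinity) weights, this gives
  gamma(k) - sum_i phi_i gamma(k-i) = c_k,
  c_k = sigma^2 * sum_{j=k..q} theta_j psi_{j-k}   (c_k = 0 for k > q),
using gamma(-m) = gamma(m).
Pure AR (q = 0): c_0 = sigma^2 = 2, c_k = 0 for k >= 1.
Equations for k = 0 and k = 1 (AR order 1):
  gamma(0) = phi_1 gamma(1) + c_0
  gamma(1) = phi_1 gamma(0) + c_1
Substituting the second into the first: gamma(0) (1 - phi_1^2) = c_0 + phi_1 c_1, so
  gamma(0) = c_0 / (1 - phi_1^2) = 2 / (1 - (-0.68)^2) = 2 / 0.5376 = 3.720238.
  gamma(1) = phi_1 gamma(0) = (-0.68)(3.720238) = -2.529762.
Therefore gamma(1) = -2.5298 (to 4 decimal places).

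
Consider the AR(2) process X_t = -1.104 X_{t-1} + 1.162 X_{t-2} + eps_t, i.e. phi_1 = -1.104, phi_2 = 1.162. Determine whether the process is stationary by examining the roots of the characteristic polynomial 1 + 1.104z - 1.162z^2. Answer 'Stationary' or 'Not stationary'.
\text{Not stationary}

The AR(p) characteristic polynomial is P(z) = 1 + 1.104z - 1.162z^2.
Stationarity requires all roots to lie outside the unit circle, i.e. |z| > 1 for every root.
Set 1 + (1.104) z + (-1.162) z^2 = 0, i.e. a z^2 + b z + c = 0 with a = -1.162, b = 1.104, c = 1.
Discriminant D = b^2 - 4ac = (1.104)^2 - 4*(-1.162)*1 = 1.218816 - (-4.648) = 5.866816.
D >= 0, so the roots are real: z = (-b +/- sqrt(D)) / (2a) = (-1.104 +/- 2.422151) / (-2.324).
  z_1 = (-1.104 + 2.422151) / (-2.324) = -0.5672,   |z_1| = 0.5672.
  z_2 = (-1.104 - 2.422151) / (-2.324) = 1.5173,   |z_2| = 1.5173.
Moduli of all roots: 0.5672, 1.5173.
All moduli strictly greater than 1? No.
Verdict: Not stationary.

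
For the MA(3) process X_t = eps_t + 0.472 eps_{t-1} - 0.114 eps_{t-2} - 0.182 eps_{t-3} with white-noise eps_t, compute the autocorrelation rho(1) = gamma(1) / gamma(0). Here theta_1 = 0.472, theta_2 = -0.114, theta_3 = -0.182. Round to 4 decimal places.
\rho(1) = 0.3459

For an MA(q) process with theta_0 = 1, the autocovariance is
  gamma(k) = sigma^2 * sum_{i=0..q-k} theta_i * theta_{i+k},
and rho(k) = gamma(k) / gamma(0). Sigma^2 cancels.
  numerator   = (1)*(0.472) + (0.472)*(-0.114) + (-0.114)*(-0.182) = 0.43894.
  denominator = (1)^2 + (0.472)^2 + (-0.114)^2 + (-0.182)^2 = 1.268904.
  rho(1) = 0.43894 / 1.268904 = 0.3459.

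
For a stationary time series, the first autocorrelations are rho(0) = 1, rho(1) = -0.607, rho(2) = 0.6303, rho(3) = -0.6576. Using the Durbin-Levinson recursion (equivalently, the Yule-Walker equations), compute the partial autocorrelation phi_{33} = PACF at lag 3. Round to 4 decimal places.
\phi_{33} = -0.3479

The PACF at lag k is phi_{kk}, the last component of the solution
to the Yule-Walker system G_k phi = r_k where
  (G_k)_{ij} = rho(|i - j|), (r_k)_i = rho(i), i,j = 1..k.
Equivalently, Durbin-Levinson gives phi_{kk} iteratively:
  phi_{11} = rho(1)
  phi_{kk} = [rho(k) - sum_{j=1..k-1} phi_{k-1,j} rho(k-j)]
            / [1 - sum_{j=1..k-1} phi_{k-1,j} rho(j)],
  phi_{k,j} = phi_{k-1,j} - phi_{kk} phi_{k-1,k-j},  j = 1..k-1.
Step k = 1:
  phi_11 = rho(1) = -0.607.
Step k = 2:
  phi_22 = [rho(2) - phi_11 rho(1)] / [1 - phi_11 rho(1)] = [0.6303 - (-0.607)(-0.607)] / [1 - (-0.607)(-0.607)]
         = 0.261851 / 0.631551 = 0.414616.
  Update: phi_21 = phi_11 - phi_22 phi_11 = -0.607 - (0.414616)(-0.607) = -0.355328.
Step k = 3:
  phi_33 = [rho(3) - phi_21 rho(2) - phi_22 rho(1)] / [1 - phi_21 rho(1) - phi_22 rho(2)]
    numerator   = -0.6576 - (-0.355328)(0.6303) - (0.414616)(-0.607) = -0.18196485
    denominator = 1 - (-0.355328)(-0.607) - (0.414616)(0.6303) = 0.52298345
  phi_33 = -0.18196485 / 0.52298345 = -0.3479.
Therefore phi_{33} = -0.3479.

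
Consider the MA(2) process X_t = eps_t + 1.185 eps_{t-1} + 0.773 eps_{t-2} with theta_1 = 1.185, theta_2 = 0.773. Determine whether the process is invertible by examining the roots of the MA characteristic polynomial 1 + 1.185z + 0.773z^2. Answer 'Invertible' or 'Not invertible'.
\text{Invertible}

The MA(q) characteristic polynomial is P(z) = 1 + 1.185z + 0.773z^2.
Invertibility requires all roots to lie outside the unit circle, i.e. |z| > 1 for every root.
Set 1 + (1.185) z + (0.773) z^2 = 0, i.e. a z^2 + b z + c = 0 with a = 0.773, b = 1.185, c = 1.
Discriminant D = b^2 - 4ac = (1.185)^2 - 4*(0.773)*1 = 1.404225 - (3.092) = -1.687775.
D < 0, so the roots are the complex-conjugate pair z = (-b +/- i sqrt(-D)) / (2a) = -0.7665 +/- 0.8403i.
For a conjugate pair |z|^2 = z * conj(z) = (product of roots) = c/a = 1/(0.773) = 1.293661, so |z| = sqrt(1.293661) = 1.1374 for both roots.
Moduli of all roots: 1.1374, 1.1374.
All moduli strictly greater than 1? Yes.
Verdict: Invertible.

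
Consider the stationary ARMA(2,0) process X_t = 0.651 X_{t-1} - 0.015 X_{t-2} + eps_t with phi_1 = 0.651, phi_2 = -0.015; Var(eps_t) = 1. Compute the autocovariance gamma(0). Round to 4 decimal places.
\gamma(0) = 1.6992

Multiply the model equation by X_{t-k} and take expectations. With theta_0 = psi_0 = 1 and psi_j the MA(infinity) weights, this gives
  gamma(k) - sum_i phi_i gamma(k-i) = c_k,
  c_k = sigma^2 * sum_{j=k..q} theta_j psi_{j-k}   (c_k = 0 for k > q),
using gamma(-m) = gamma(m).
Pure AR (q = 0): c_0 = sigma^2 = 1, c_k = 0 for k >= 1.
Equations for k = 0, 1, 2 (AR order 2, c_2 = 0):
  (E0) gamma(0) = phi_1 gamma(1) + phi_2 gamma(2) + c_0
  (E1) gamma(1) = phi_1 gamma(0) + phi_2 gamma(1) + c_1
  (E2) gamma(2) = phi_1 gamma(1) + phi_2 gamma(0)
From (E1): gamma(1) = A gamma(0) + B with
  A = phi_1 / (1 - phi_2) = 0.651 / 1.015 = 0.641379,   B = c_1 / (1 - phi_2) = 0 / 1.015 = 0.
Insert (E2) into (E0): gamma(0) (1 - phi_2^2) = phi_1 (1 + phi_2) gamma(1) + c_0.
  phi_1 (1 + phi_2) = (0.651)(0.985) = 0.641235,   1 - phi_2^2 = 0.999775.
Replace gamma(1) by A gamma(0) + B and collect gamma(0):
  gamma(0) [0.999775 - (0.641235)(0.641379)] = c_0 = 1
  gamma(0) * 0.5885 = 1
  gamma(0) = 1 / 0.5885 = 1.699235.
Therefore gamma(0) = 1.6992 (to 4 decimal places).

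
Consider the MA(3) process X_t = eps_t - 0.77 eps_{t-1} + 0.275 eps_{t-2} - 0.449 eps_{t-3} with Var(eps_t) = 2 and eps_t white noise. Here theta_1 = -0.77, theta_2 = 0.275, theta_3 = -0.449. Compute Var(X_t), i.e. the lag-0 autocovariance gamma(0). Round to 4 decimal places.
\gamma(0) = 3.7403

For an MA(q) process X_t = eps_t + sum_i theta_i eps_{t-i} with
Var(eps_t) = sigma^2, the variance is
  gamma(0) = sigma^2 * (1 + sum_i theta_i^2).
  sum_i theta_i^2 = (-0.77)^2 + (0.275)^2 + (-0.449)^2 = 0.5929 + 0.075625 + 0.201601 = 0.870126.
  gamma(0) = 2 * (1 + 0.870126) = 2 * 1.870126 = 3.740252, which rounds to 3.7403.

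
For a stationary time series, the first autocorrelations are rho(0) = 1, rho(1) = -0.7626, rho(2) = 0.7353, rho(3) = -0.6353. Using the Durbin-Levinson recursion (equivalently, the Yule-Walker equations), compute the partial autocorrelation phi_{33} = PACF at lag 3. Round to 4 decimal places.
\phi_{33} = -0.0011

The PACF at lag k is phi_{kk}, the last component of the solution
to the Yule-Walker system G_k phi = r_k where
  (G_k)_{ij} = rho(|i - j|), (r_k)_i = rho(i), i,j = 1..k.
Equivalently, Durbin-Levinson gives phi_{kk} iteratively:
  phi_{11} = rho(1)
  phi_{kk} = [rho(k) - sum_{j=1..k-1} phi_{k-1,j} rho(k-j)]
            / [1 - sum_{j=1..k-1} phi_{k-1,j} rho(j)],
  phi_{k,j} = phi_{k-1,j} - phi_{kk} phi_{k-1,k-j},  j = 1..k-1.
Step k = 1:
  phi_11 = rho(1) = -0.7626.
Step k = 2:
  phi_22 = [rho(2) - phi_11 rho(1)] / [1 - phi_11 rho(1)] = [0.7353 - (-0.7626)(-0.7626)] / [1 - (-0.7626)(-0.7626)]
         = 0.15374124 / 0.41844124 = 0.367414.
  Update: phi_21 = phi_11 - phi_22 phi_11 = -0.7626 - (0.367414)(-0.7626) = -0.48241.
Step k = 3:
  phi_33 = [rho(3) - phi_21 rho(2) - phi_22 rho(1)] / [1 - phi_21 rho(1) - phi_22 rho(2)]
    numerator   = -0.6353 - (-0.48241)(0.7353) - (0.367414)(-0.7626) = -0.00039392
    denominator = 1 - (-0.48241)(-0.7626) - (0.367414)(0.7353) = 0.36195453
  phi_33 = -0.00039392 / 0.36195453 = -0.0011.
Therefore phi_{33} = -0.0011.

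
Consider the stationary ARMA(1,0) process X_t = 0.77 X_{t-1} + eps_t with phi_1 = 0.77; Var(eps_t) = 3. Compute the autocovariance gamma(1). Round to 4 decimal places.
\gamma(1) = 5.6743

Multiply the model equation by X_{t-k} and take expectations. With theta_0 = psi_0 = 1 and psi_j the MA(infinity) weights, this gives
  gamma(k) - sum_i phi_i gamma(k-i) = c_k,
  c_k = sigma^2 * sum_{j=k..q} theta_j psi_{j-k}   (c_k = 0 for k > q),
using gamma(-m) = gamma(m).
Pure AR (q = 0): c_0 = sigma^2 = 3, c_k = 0 for k >= 1.
Equations for k = 0 and k = 1 (AR order 1):
  gamma(0) = phi_1 gamma(1) + c_0
  gamma(1) = phi_1 gamma(0) + c_1
Substituting the second into the first: gamma(0) (1 - phi_1^2) = c_0 + phi_1 c_1, so
  gamma(0) = c_0 / (1 - phi_1^2) = 3 / (1 - (0.77)^2) = 3 / 0.4071 = 7.369197.
  gamma(1) = phi_1 gamma(0) = (0.77)(7.369197) = 5.674282.
Therefore gamma(1) = 5.6743 (to 4 decimal places).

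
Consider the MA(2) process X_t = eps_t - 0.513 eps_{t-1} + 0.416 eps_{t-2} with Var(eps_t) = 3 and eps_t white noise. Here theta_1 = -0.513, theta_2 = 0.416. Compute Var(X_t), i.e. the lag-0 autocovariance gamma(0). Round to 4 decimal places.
\gamma(0) = 4.3087

For an MA(q) process X_t = eps_t + sum_i theta_i eps_{t-i} with
Var(eps_t) = sigma^2, the variance is
  gamma(0) = sigma^2 * (1 + sum_i theta_i^2).
  sum_i theta_i^2 = (-0.513)^2 + (0.416)^2 = 0.263169 + 0.173056 = 0.436225.
  gamma(0) = 3 * (1 + 0.436225) = 3 * 1.436225 = 4.308675, which rounds to 4.3087.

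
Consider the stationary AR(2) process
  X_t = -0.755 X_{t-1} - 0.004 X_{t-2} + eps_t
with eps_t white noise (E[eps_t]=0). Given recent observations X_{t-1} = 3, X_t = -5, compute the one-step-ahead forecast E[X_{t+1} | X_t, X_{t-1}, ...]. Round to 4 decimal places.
E[X_{t+1} \mid \mathcal F_t] = 3.7630

For an AR(p) model X_t = c + sum_i phi_i X_{t-i} + eps_t, the
one-step-ahead conditional mean is
  E[X_{t+1} | X_t, ...] = c + sum_i phi_i X_{t+1-i}.
Substitute known values:
  E[X_{t+1} | ...] = (-0.755) * (-5) + (-0.004) * (3)
                   = 3.7630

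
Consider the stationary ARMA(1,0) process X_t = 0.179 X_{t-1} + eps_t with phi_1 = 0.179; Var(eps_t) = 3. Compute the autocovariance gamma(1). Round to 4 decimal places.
\gamma(1) = 0.5548

Multiply the model equation by X_{t-k} and take expectations. With theta_0 = psi_0 = 1 and psi_j the MA(infinity) weights, this gives
  gamma(k) - sum_i phi_i gamma(k-i) = c_k,
  c_k = sigma^2 * sum_{j=k..q} theta_j psi_{j-k}   (c_k = 0 for k > q),
using gamma(-m) = gamma(m).
Pure AR (q = 0): c_0 = sigma^2 = 3, c_k = 0 for k >= 1.
Equations for k = 0 and k = 1 (AR order 1):
  gamma(0) = phi_1 gamma(1) + c_0
  gamma(1) = phi_1 gamma(0) + c_1
Substituting the second into the first: gamma(0) (1 - phi_1^2) = c_0 + phi_1 c_1, so
  gamma(0) = c_0 / (1 - phi_1^2) = 3 / (1 - (0.179)^2) = 3 / 0.967959 = 3.099305.
  gamma(1) = phi_1 gamma(0) = (0.179)(3.099305) = 0.554776.
Therefore gamma(1) = 0.5548 (to 4 decimal places).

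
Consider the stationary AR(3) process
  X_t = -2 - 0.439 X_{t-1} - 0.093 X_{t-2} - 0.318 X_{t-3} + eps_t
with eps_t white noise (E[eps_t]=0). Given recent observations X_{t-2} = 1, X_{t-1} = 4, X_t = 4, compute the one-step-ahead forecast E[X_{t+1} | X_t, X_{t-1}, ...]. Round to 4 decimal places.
E[X_{t+1} \mid \mathcal F_t] = -4.4460

For an AR(p) model X_t = c + sum_i phi_i X_{t-i} + eps_t, the
one-step-ahead conditional mean is
  E[X_{t+1} | X_t, ...] = c + sum_i phi_i X_{t+1-i}.
Substitute known values:
  E[X_{t+1} | ...] = -2 + (-0.439) * (4) + (-0.093) * (4) + (-0.318) * (1)
                   = -4.4460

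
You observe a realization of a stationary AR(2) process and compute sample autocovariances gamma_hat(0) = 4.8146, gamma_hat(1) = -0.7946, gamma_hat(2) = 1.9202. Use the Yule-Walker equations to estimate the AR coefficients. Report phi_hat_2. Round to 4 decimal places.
\hat\phi_{2} = 0.3820

The Yule-Walker equations for an AR(p) process read, in matrix form,
  Gamma_p phi = r_p,   with   (Gamma_p)_{ij} = gamma(|i - j|),
                       (r_p)_i = gamma(i),   i,j = 1..p.
Substitute the sample gammas (Toeplitz matrix and right-hand side of size 2):
  Gamma_p = [[4.8146, -0.7946], [-0.7946, 4.8146]]
  r_p     = [-0.7946, 1.9202]
Written out:
  4.8146 phi_1 - 0.7946 phi_2 = -0.7946
  -0.7946 phi_1 + 4.8146 phi_2 = 1.9202
Solve by Cramer's rule:
  det = gamma(0)^2 - gamma(1)^2 = (4.8146)^2 - (-0.7946)^2 = 23.18037316 - 0.63138916 = 22.548984
  phi_hat_1 = [gamma(1) gamma(0) - gamma(1) gamma(2)] / det = [(-0.7946)(4.8146) - (-0.7946)(1.9202)] / 22.548984 = -2.29989024 / 22.548984 = -0.102
  phi_hat_2 = [gamma(0) gamma(2) - gamma(1)^2] / det = [(4.8146)(1.9202) - (-0.7946)^2] / 22.548984 = 8.61360576 / 22.548984 = 0.382
So phi_hat = [-0.1020, 0.3820].
Therefore phi_hat_2 = 0.3820.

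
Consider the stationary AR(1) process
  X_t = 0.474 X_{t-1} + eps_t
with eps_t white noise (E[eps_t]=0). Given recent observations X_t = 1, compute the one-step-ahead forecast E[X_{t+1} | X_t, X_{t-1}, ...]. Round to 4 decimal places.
E[X_{t+1} \mid \mathcal F_t] = 0.4740

For an AR(p) model X_t = c + sum_i phi_i X_{t-i} + eps_t, the
one-step-ahead conditional mean is
  E[X_{t+1} | X_t, ...] = c + sum_i phi_i X_{t+1-i}.
Substitute known values:
  E[X_{t+1} | ...] = (0.474) * (1)
                   = 0.4740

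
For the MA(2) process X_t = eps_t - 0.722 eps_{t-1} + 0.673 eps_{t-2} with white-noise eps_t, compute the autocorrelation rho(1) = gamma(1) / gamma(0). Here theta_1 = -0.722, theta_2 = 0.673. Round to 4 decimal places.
\rho(1) = -0.6118

For an MA(q) process with theta_0 = 1, the autocovariance is
  gamma(k) = sigma^2 * sum_{i=0..q-k} theta_i * theta_{i+k},
and rho(k) = gamma(k) / gamma(0). Sigma^2 cancels.
  numerator   = (1)*(-0.722) + (-0.722)*(0.673) = -1.207906.
  denominator = (1)^2 + (-0.722)^2 + (0.673)^2 = 1.974213.
  rho(1) = -1.207906 / 1.974213 = -0.6118.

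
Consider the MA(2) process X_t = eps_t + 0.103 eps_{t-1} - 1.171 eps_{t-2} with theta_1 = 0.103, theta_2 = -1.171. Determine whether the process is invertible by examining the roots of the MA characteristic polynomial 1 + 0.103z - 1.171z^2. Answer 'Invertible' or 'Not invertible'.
\text{Not invertible}

The MA(q) characteristic polynomial is P(z) = 1 + 0.103z - 1.171z^2.
Invertibility requires all roots to lie outside the unit circle, i.e. |z| > 1 for every root.
Set 1 + (0.103) z + (-1.171) z^2 = 0, i.e. a z^2 + b z + c = 0 with a = -1.171, b = 0.103, c = 1.
Discriminant D = b^2 - 4ac = (0.103)^2 - 4*(-1.171)*1 = 0.010609 - (-4.684) = 4.694609.
D >= 0, so the roots are real: z = (-b +/- sqrt(D)) / (2a) = (-0.103 +/- 2.166705) / (-2.342).
  z_1 = (-0.103 + 2.166705) / (-2.342) = -0.8812,   |z_1| = 0.8812.
  z_2 = (-0.103 - 2.166705) / (-2.342) = 0.9691,   |z_2| = 0.9691.
Moduli of all roots: 0.8812, 0.9691.
All moduli strictly greater than 1? No.
Verdict: Not invertible.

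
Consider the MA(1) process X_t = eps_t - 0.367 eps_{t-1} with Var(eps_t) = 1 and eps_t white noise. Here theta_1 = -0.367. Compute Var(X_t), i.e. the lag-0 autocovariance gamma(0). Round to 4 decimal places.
\gamma(0) = 1.1347

For an MA(q) process X_t = eps_t + sum_i theta_i eps_{t-i} with
Var(eps_t) = sigma^2, the variance is
  gamma(0) = sigma^2 * (1 + sum_i theta_i^2).
  sum_i theta_i^2 = (-0.367)^2 = 0.134689.
  gamma(0) = 1 * (1 + 0.134689) = 1 * 1.134689 = 1.134689, which rounds to 1.1347.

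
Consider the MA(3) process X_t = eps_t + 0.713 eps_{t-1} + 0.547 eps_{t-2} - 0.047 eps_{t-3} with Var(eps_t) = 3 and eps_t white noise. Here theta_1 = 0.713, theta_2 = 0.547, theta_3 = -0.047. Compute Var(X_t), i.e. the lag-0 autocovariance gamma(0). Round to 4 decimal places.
\gamma(0) = 5.4294

For an MA(q) process X_t = eps_t + sum_i theta_i eps_{t-i} with
Var(eps_t) = sigma^2, the variance is
  gamma(0) = sigma^2 * (1 + sum_i theta_i^2).
  sum_i theta_i^2 = (0.713)^2 + (0.547)^2 + (-0.047)^2 = 0.508369 + 0.299209 + 0.002209 = 0.809787.
  gamma(0) = 3 * (1 + 0.809787) = 3 * 1.809787 = 5.429361, which rounds to 5.4294.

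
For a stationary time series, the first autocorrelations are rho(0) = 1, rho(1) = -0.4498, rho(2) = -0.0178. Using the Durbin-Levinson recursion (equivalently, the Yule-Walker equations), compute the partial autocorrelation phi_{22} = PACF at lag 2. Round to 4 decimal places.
\phi_{22} = -0.2760

The PACF at lag k is phi_{kk}, the last component of the solution
to the Yule-Walker system G_k phi = r_k where
  (G_k)_{ij} = rho(|i - j|), (r_k)_i = rho(i), i,j = 1..k.
Equivalently, Durbin-Levinson gives phi_{kk} iteratively:
  phi_{11} = rho(1)
  phi_{kk} = [rho(k) - sum_{j=1..k-1} phi_{k-1,j} rho(k-j)]
            / [1 - sum_{j=1..k-1} phi_{k-1,j} rho(j)],
  phi_{k,j} = phi_{k-1,j} - phi_{kk} phi_{k-1,k-j},  j = 1..k-1.
Step k = 1:
  phi_11 = rho(1) = -0.4498.
Step k = 2:
  phi_22 = [rho(2) - phi_11 rho(1)] / [1 - phi_11 rho(1)] = [-0.0178 - (-0.4498)(-0.4498)] / [1 - (-0.4498)(-0.4498)]
         = -0.22012004 / 0.79767996 = -0.276.
Therefore phi_{22} = -0.2760.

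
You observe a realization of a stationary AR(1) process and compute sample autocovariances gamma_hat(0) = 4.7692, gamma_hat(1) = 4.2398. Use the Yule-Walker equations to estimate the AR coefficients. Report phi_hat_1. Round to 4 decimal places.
\hat\phi_{1} = 0.8890

The Yule-Walker equations for an AR(p) process read, in matrix form,
  Gamma_p phi = r_p,   with   (Gamma_p)_{ij} = gamma(|i - j|),
                       (r_p)_i = gamma(i),   i,j = 1..p.
Substitute the sample gammas (Toeplitz matrix and right-hand side of size 1):
  Gamma_p = [[4.7692]]
  r_p     = [4.2398]
With p = 1 this is the single equation gamma(0) phi_1 = gamma(1):
  phi_hat_1 = gamma(1) / gamma(0) = 4.2398 / 4.7692 = 0.8890.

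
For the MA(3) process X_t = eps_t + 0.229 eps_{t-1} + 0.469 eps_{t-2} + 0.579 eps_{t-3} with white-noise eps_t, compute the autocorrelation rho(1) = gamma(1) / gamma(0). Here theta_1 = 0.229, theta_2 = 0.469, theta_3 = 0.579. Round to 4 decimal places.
\rho(1) = 0.3782

For an MA(q) process with theta_0 = 1, the autocovariance is
  gamma(k) = sigma^2 * sum_{i=0..q-k} theta_i * theta_{i+k},
and rho(k) = gamma(k) / gamma(0). Sigma^2 cancels.
  numerator   = (1)*(0.229) + (0.229)*(0.469) + (0.469)*(0.579) = 0.607952.
  denominator = (1)^2 + (0.229)^2 + (0.469)^2 + (0.579)^2 = 1.607643.
  rho(1) = 0.607952 / 1.607643 = 0.3782.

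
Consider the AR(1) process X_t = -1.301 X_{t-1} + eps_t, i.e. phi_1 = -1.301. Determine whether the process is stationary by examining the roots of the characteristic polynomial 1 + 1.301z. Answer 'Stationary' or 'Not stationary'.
\text{Not stationary}

The AR(p) characteristic polynomial is P(z) = 1 + 1.301z.
Stationarity requires all roots to lie outside the unit circle, i.e. |z| > 1 for every root.
This is linear in z: 1 + (1.301) z = 0  =>  z = -1/(1.301) = -0.76864,  |z| = 0.76864.
Moduli of all roots: 0.7686.
All moduli strictly greater than 1? No.
Verdict: Not stationary.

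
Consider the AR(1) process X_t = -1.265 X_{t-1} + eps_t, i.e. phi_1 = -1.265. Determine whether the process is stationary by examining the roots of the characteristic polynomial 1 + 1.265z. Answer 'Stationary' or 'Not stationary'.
\text{Not stationary}

The AR(p) characteristic polynomial is P(z) = 1 + 1.265z.
Stationarity requires all roots to lie outside the unit circle, i.e. |z| > 1 for every root.
This is linear in z: 1 + (1.265) z = 0  =>  z = -1/(1.265) = -0.790514,  |z| = 0.790514.
Moduli of all roots: 0.7905.
All moduli strictly greater than 1? No.
Verdict: Not stationary.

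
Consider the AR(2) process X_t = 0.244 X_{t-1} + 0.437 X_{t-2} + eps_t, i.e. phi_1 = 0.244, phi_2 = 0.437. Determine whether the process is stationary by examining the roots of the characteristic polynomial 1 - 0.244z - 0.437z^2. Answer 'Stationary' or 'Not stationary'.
\text{Stationary}

The AR(p) characteristic polynomial is P(z) = 1 - 0.244z - 0.437z^2.
Stationarity requires all roots to lie outside the unit circle, i.e. |z| > 1 for every root.
Set 1 + (-0.244) z + (-0.437) z^2 = 0, i.e. a z^2 + b z + c = 0 with a = -0.437, b = -0.244, c = 1.
Discriminant D = b^2 - 4ac = (-0.244)^2 - 4*(-0.437)*1 = 0.059536 - (-1.748) = 1.807536.
D >= 0, so the roots are real: z = (-b +/- sqrt(D)) / (2a) = (0.244 +/- 1.344446) / (-0.874).
  z_1 = (0.244 + 1.344446) / (-0.874) = -1.8174,   |z_1| = 1.8174.
  z_2 = (0.244 - 1.344446) / (-0.874) = 1.2591,   |z_2| = 1.2591.
Moduli of all roots: 1.8174, 1.2591.
All moduli strictly greater than 1? Yes.
Verdict: Stationary.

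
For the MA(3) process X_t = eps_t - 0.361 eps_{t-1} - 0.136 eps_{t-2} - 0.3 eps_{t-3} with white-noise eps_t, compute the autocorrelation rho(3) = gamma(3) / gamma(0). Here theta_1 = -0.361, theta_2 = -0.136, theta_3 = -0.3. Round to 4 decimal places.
\rho(3) = -0.2422

For an MA(q) process with theta_0 = 1, the autocovariance is
  gamma(k) = sigma^2 * sum_{i=0..q-k} theta_i * theta_{i+k},
and rho(k) = gamma(k) / gamma(0). Sigma^2 cancels.
  numerator   = (1)*(-0.3) = -0.3.
  denominator = (1)^2 + (-0.361)^2 + (-0.136)^2 + (-0.3)^2 = 1.238817.
  rho(3) = -0.3 / 1.238817 = -0.2422.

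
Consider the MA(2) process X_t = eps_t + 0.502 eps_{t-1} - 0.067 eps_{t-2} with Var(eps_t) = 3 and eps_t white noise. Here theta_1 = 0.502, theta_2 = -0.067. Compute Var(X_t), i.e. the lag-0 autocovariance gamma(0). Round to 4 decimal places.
\gamma(0) = 3.7695

For an MA(q) process X_t = eps_t + sum_i theta_i eps_{t-i} with
Var(eps_t) = sigma^2, the variance is
  gamma(0) = sigma^2 * (1 + sum_i theta_i^2).
  sum_i theta_i^2 = (0.502)^2 + (-0.067)^2 = 0.252004 + 0.004489 = 0.256493.
  gamma(0) = 3 * (1 + 0.256493) = 3 * 1.256493 = 3.769479, which rounds to 3.7695.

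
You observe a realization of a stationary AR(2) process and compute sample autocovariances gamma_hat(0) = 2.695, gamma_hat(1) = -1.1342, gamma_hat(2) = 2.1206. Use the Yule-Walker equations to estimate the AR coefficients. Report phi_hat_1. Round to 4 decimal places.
\hat\phi_{1} = -0.1090

The Yule-Walker equations for an AR(p) process read, in matrix form,
  Gamma_p phi = r_p,   with   (Gamma_p)_{ij} = gamma(|i - j|),
                       (r_p)_i = gamma(i),   i,j = 1..p.
Substitute the sample gammas (Toeplitz matrix and right-hand side of size 2):
  Gamma_p = [[2.695, -1.1342], [-1.1342, 2.695]]
  r_p     = [-1.1342, 2.1206]
Written out:
  2.695 phi_1 - 1.1342 phi_2 = -1.1342
  -1.1342 phi_1 + 2.695 phi_2 = 2.1206
Solve by Cramer's rule:
  det = gamma(0)^2 - gamma(1)^2 = (2.695)^2 - (-1.1342)^2 = 7.263025 - 1.28640964 = 5.97661536
  phi_hat_1 = [gamma(1) gamma(0) - gamma(1) gamma(2)] / det = [(-1.1342)(2.695) - (-1.1342)(2.1206)] / 5.97661536 = -0.65148448 / 5.97661536 = -0.109
  phi_hat_2 = [gamma(0) gamma(2) - gamma(1)^2] / det = [(2.695)(2.1206) - (-1.1342)^2] / 5.97661536 = 4.42860736 / 5.97661536 = 0.741
So phi_hat = [-0.1090, 0.7410].
Therefore phi_hat_1 = -0.1090.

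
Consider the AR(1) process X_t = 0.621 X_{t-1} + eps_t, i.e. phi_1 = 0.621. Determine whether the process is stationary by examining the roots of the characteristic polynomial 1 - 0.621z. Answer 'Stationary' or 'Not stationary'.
\text{Stationary}

The AR(p) characteristic polynomial is P(z) = 1 - 0.621z.
Stationarity requires all roots to lie outside the unit circle, i.e. |z| > 1 for every root.
This is linear in z: 1 + (-0.621) z = 0  =>  z = -1/(-0.621) = 1.610306,  |z| = 1.610306.
Moduli of all roots: 1.6103.
All moduli strictly greater than 1? Yes.
Verdict: Stationary.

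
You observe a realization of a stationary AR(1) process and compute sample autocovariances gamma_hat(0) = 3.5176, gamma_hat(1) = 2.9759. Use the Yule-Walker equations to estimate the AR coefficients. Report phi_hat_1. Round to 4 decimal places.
\hat\phi_{1} = 0.8460

The Yule-Walker equations for an AR(p) process read, in matrix form,
  Gamma_p phi = r_p,   with   (Gamma_p)_{ij} = gamma(|i - j|),
                       (r_p)_i = gamma(i),   i,j = 1..p.
Substitute the sample gammas (Toeplitz matrix and right-hand side of size 1):
  Gamma_p = [[3.5176]]
  r_p     = [2.9759]
With p = 1 this is the single equation gamma(0) phi_1 = gamma(1):
  phi_hat_1 = gamma(1) / gamma(0) = 2.9759 / 3.5176 = 0.8460.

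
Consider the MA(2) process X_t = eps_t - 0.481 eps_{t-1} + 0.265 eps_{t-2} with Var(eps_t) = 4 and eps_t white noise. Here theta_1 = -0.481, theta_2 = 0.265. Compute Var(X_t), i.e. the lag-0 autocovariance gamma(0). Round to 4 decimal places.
\gamma(0) = 5.2063

For an MA(q) process X_t = eps_t + sum_i theta_i eps_{t-i} with
Var(eps_t) = sigma^2, the variance is
  gamma(0) = sigma^2 * (1 + sum_i theta_i^2).
  sum_i theta_i^2 = (-0.481)^2 + (0.265)^2 = 0.231361 + 0.070225 = 0.301586.
  gamma(0) = 4 * (1 + 0.301586) = 4 * 1.301586 = 5.206344, which rounds to 5.2063.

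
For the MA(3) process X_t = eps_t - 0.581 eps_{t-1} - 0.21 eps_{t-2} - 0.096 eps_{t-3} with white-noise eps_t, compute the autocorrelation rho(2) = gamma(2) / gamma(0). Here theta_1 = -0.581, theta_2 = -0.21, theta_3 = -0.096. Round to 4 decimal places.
\rho(2) = -0.1109

For an MA(q) process with theta_0 = 1, the autocovariance is
  gamma(k) = sigma^2 * sum_{i=0..q-k} theta_i * theta_{i+k},
and rho(k) = gamma(k) / gamma(0). Sigma^2 cancels.
  numerator   = (1)*(-0.21) + (-0.581)*(-0.096) = -0.154224.
  denominator = (1)^2 + (-0.581)^2 + (-0.21)^2 + (-0.096)^2 = 1.390877.
  rho(2) = -0.154224 / 1.390877 = -0.1109.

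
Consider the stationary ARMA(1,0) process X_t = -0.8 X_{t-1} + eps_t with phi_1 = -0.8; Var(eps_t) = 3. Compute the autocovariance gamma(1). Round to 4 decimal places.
\gamma(1) = -6.6667

Multiply the model equation by X_{t-k} and take expectations. With theta_0 = psi_0 = 1 and psi_j the MA(infinity) weights, this gives
  gamma(k) - sum_i phi_i gamma(k-i) = c_k,
  c_k = sigma^2 * sum_{j=k..q} theta_j psi_{j-k}   (c_k = 0 for k > q),
using gamma(-m) = gamma(m).
Pure AR (q = 0): c_0 = sigma^2 = 3, c_k = 0 for k >= 1.
Equations for k = 0 and k = 1 (AR order 1):
  gamma(0) = phi_1 gamma(1) + c_0
  gamma(1) = phi_1 gamma(0) + c_1
Substituting the second into the first: gamma(0) (1 - phi_1^2) = c_0 + phi_1 c_1, so
  gamma(0) = c_0 / (1 - phi_1^2) = 3 / (1 - (-0.8)^2) = 3 / 0.36 = 8.333333.
  gamma(1) = phi_1 gamma(0) = (-0.8)(8.333333) = -6.666667.
Therefore gamma(1) = -6.6667 (to 4 decimal places).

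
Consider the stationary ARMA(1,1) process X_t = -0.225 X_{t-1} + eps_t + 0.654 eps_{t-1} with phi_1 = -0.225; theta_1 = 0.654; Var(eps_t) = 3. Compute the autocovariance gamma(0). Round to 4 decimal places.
\gamma(0) = 3.5816

Multiply the model equation by X_{t-k} and take expectations. With theta_0 = psi_0 = 1 and psi_j the MA(infinity) weights, this gives
  gamma(k) - sum_i phi_i gamma(k-i) = c_k,
  c_k = sigma^2 * sum_{j=k..q} theta_j psi_{j-k}   (c_k = 0 for k > q),
using gamma(-m) = gamma(m).
psi-weights needed (psi_j = theta_j + sum_i phi_i psi_{j-i}):
  psi_1 = theta_1 + phi_1 = 0.654 + (-0.225) = 0.429
Right-hand sides:
  c_0 = sigma^2 (1 + theta_1 psi_1) = 3 * (1 + (0.654)(0.429)) = 3 * 1.280566 = 3.841698
  c_1 = sigma^2 theta_1 = 3 * (0.654) = 1.962
  c_2 = 0
Equations for k = 0 and k = 1 (AR order 1):
  gamma(0) = phi_1 gamma(1) + c_0
  gamma(1) = phi_1 gamma(0) + c_1
Substituting the second into the first: gamma(0) (1 - phi_1^2) = c_0 + phi_1 c_1, so
  gamma(0) = (c_0 + phi_1 c_1) / (1 - phi_1^2) = (3.841698 + (-0.225)(1.962)) / (1 - (-0.225)^2) = 3.400248 / 0.949375 = 3.581565.
Therefore gamma(0) = 3.5816 (to 4 decimal places).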